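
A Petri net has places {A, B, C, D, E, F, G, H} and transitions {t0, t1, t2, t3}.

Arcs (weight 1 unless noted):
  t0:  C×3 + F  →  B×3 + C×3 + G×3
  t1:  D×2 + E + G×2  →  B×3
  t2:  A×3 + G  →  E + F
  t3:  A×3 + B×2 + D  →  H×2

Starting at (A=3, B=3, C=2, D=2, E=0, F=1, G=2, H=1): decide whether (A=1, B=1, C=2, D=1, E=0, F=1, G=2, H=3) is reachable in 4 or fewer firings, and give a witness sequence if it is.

depth 0: 1 marking
depth 1: 3 markings reached so far
depth 2: 3 markings reached so far
(frontier empty at depth 2; search complete)
target is not among the 3 markings reachable within 4 steps

NO — not reachable within 4 firings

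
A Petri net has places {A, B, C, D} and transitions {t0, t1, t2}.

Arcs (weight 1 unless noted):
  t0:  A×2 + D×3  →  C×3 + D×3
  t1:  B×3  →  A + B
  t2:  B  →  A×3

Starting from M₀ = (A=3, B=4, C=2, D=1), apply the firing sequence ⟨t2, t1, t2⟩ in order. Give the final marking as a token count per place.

(A=10, B=0, C=2, D=1)

step 1: fire t2:  (A=3, B=4, C=2, D=1) → (A=6, B=3, C=2, D=1)
step 2: fire t1:  (A=6, B=3, C=2, D=1) → (A=7, B=1, C=2, D=1)
step 3: fire t2:  (A=7, B=1, C=2, D=1) → (A=10, B=0, C=2, D=1)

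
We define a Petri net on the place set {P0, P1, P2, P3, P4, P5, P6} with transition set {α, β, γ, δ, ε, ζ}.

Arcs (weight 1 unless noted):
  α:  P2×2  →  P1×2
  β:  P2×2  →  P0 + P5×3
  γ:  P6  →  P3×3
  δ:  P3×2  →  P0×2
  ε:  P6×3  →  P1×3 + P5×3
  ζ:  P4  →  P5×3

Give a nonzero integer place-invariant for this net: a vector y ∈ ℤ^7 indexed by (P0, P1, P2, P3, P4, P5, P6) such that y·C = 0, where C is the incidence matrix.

Incidence matrix C (rows=places, cols=transitions):
        α    β    γ    δ    ε    ζ
   P0   0    1    0    2    0    0
   P1   2    0    0    0    3    0
   P2  -2   -2    0    0    0    0
   P3   0    0    3   -2    0    0
   P4   0    0    0    0    0   -1
   P5   0    3    0    0    3    3
   P6   0    0   -1    0   -3    0

Candidate y = [1, 2, 2, 1, 3, 1, 3]; check y·C column-wise:
  col α: 1·0 + 2·2 + 2·-2 + 1·0 + 3·0 + 1·0 + 3·0 = 0
  col β: 1·1 + 2·0 + 2·-2 + 1·0 + 3·0 + 1·3 + 3·0 = 0
  col γ: 1·0 + 2·0 + 2·0 + 1·3 + 3·0 + 1·0 + 3·-1 = 0
  col δ: 1·2 + 2·0 + 2·0 + 1·-2 + 3·0 + 1·0 + 3·0 = 0
  col ε: 1·0 + 2·3 + 2·0 + 1·0 + 3·0 + 1·3 + 3·-3 = 0
  col ζ: 1·0 + 2·0 + 2·0 + 1·0 + 3·-1 + 1·3 + 3·0 = 0

y = (P0:1, P1:2, P2:2, P3:1, P4:3, P5:1, P6:3)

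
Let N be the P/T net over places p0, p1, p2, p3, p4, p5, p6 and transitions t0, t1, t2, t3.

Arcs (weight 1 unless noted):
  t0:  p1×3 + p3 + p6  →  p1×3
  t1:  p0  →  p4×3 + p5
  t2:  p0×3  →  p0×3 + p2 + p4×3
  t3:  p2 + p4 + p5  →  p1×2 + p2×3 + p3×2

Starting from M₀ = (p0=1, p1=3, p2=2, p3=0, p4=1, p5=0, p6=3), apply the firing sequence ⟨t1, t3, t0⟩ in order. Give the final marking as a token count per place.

(p0=0, p1=5, p2=4, p3=1, p4=3, p5=0, p6=2)

step 1: fire t1:  (p0=1, p1=3, p2=2, p3=0, p4=1, p5=0, p6=3) → (p0=0, p1=3, p2=2, p3=0, p4=4, p5=1, p6=3)
step 2: fire t3:  (p0=0, p1=3, p2=2, p3=0, p4=4, p5=1, p6=3) → (p0=0, p1=5, p2=4, p3=2, p4=3, p5=0, p6=3)
step 3: fire t0:  (p0=0, p1=5, p2=4, p3=2, p4=3, p5=0, p6=3) → (p0=0, p1=5, p2=4, p3=1, p4=3, p5=0, p6=2)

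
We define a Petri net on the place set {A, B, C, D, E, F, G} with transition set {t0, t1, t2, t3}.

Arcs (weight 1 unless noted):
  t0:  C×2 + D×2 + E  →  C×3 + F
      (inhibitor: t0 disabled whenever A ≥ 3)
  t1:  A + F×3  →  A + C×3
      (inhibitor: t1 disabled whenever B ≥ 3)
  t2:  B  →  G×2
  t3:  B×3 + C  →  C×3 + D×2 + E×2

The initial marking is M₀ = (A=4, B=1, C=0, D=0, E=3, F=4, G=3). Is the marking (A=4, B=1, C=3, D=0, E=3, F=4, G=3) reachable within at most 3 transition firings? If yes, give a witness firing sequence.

NO — not reachable within 3 firings

depth 0: 1 marking
depth 1: 3 markings reached so far
depth 2: 4 markings reached so far
depth 3: 4 markings reached so far
(frontier empty at depth 3; search complete)
target is not among the 4 markings reachable within 3 steps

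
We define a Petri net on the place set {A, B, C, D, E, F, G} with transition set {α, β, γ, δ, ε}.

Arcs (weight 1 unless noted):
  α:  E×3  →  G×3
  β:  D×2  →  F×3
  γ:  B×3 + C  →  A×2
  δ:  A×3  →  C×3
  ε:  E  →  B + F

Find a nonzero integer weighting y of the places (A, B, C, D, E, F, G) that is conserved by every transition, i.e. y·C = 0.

y = (A:6, B:2, C:6, D:-3, E:0, F:-2, G:0)

Incidence matrix C (rows=places, cols=transitions):
        α    β    γ    δ    ε
    A   0    0    2   -3    0
    B   0    0   -3    0    1
    C   0    0   -1    3    0
    D   0   -2    0    0    0
    E  -3    0    0    0   -1
    F   0    3    0    0    1
    G   3    0    0    0    0

Candidate y = [6, 2, 6, -3, 0, -2, 0]; check y·C column-wise:
  col α: 6·0 + 2·0 + 6·0 + -3·0 + 0·-3 + -2·0 + 0·3 = 0
  col β: 6·0 + 2·0 + 6·0 + -3·-2 + -2·3 = 0
  col γ: 6·2 + 2·-3 + 6·-1 + -3·0 + -2·0 = 0
  col δ: 6·-3 + 2·0 + 6·3 + -3·0 + -2·0 = 0
  col ε: 6·0 + 2·1 + 6·0 + -3·0 + 0·-1 + -2·1 = 0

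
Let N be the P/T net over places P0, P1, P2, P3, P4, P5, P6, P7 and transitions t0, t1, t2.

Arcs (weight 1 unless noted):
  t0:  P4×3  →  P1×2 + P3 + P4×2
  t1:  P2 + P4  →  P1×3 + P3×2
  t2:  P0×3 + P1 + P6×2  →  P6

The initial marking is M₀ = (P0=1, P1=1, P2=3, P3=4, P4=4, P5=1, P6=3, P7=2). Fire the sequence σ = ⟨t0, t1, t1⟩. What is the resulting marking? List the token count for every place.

(P0=1, P1=9, P2=1, P3=9, P4=1, P5=1, P6=3, P7=2)

step 1: fire t0:  (P0=1, P1=1, P2=3, P3=4, P4=4, P5=1, P6=3, P7=2) → (P0=1, P1=3, P2=3, P3=5, P4=3, P5=1, P6=3, P7=2)
step 2: fire t1:  (P0=1, P1=3, P2=3, P3=5, P4=3, P5=1, P6=3, P7=2) → (P0=1, P1=6, P2=2, P3=7, P4=2, P5=1, P6=3, P7=2)
step 3: fire t1:  (P0=1, P1=6, P2=2, P3=7, P4=2, P5=1, P6=3, P7=2) → (P0=1, P1=9, P2=1, P3=9, P4=1, P5=1, P6=3, P7=2)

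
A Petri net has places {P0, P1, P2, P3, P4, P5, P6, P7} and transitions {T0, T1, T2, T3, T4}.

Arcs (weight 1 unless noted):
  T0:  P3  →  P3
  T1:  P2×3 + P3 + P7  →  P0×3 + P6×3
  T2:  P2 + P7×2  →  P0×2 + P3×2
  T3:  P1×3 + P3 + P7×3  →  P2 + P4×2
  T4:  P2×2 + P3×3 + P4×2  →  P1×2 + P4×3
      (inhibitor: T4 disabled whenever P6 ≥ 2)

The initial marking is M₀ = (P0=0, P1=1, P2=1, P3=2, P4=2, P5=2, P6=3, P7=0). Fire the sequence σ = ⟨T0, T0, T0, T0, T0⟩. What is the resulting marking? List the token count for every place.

step 1: fire T0:  (P0=0, P1=1, P2=1, P3=2, P4=2, P5=2, P6=3, P7=0) → (P0=0, P1=1, P2=1, P3=2, P4=2, P5=2, P6=3, P7=0)
step 2: fire T0:  (P0=0, P1=1, P2=1, P3=2, P4=2, P5=2, P6=3, P7=0) → (P0=0, P1=1, P2=1, P3=2, P4=2, P5=2, P6=3, P7=0)
step 3: fire T0:  (P0=0, P1=1, P2=1, P3=2, P4=2, P5=2, P6=3, P7=0) → (P0=0, P1=1, P2=1, P3=2, P4=2, P5=2, P6=3, P7=0)
step 4: fire T0:  (P0=0, P1=1, P2=1, P3=2, P4=2, P5=2, P6=3, P7=0) → (P0=0, P1=1, P2=1, P3=2, P4=2, P5=2, P6=3, P7=0)
step 5: fire T0:  (P0=0, P1=1, P2=1, P3=2, P4=2, P5=2, P6=3, P7=0) → (P0=0, P1=1, P2=1, P3=2, P4=2, P5=2, P6=3, P7=0)

(P0=0, P1=1, P2=1, P3=2, P4=2, P5=2, P6=3, P7=0)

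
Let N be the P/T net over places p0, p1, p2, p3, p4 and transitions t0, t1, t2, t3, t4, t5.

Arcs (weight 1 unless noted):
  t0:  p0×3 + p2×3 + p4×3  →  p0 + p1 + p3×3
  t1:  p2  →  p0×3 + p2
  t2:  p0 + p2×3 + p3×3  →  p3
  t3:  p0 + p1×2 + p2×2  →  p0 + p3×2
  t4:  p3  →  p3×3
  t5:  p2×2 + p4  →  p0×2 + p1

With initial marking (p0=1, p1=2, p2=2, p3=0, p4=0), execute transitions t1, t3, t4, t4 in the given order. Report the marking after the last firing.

(p0=4, p1=0, p2=0, p3=6, p4=0)

step 1: fire t1:  (p0=1, p1=2, p2=2, p3=0, p4=0) → (p0=4, p1=2, p2=2, p3=0, p4=0)
step 2: fire t3:  (p0=4, p1=2, p2=2, p3=0, p4=0) → (p0=4, p1=0, p2=0, p3=2, p4=0)
step 3: fire t4:  (p0=4, p1=0, p2=0, p3=2, p4=0) → (p0=4, p1=0, p2=0, p3=4, p4=0)
step 4: fire t4:  (p0=4, p1=0, p2=0, p3=4, p4=0) → (p0=4, p1=0, p2=0, p3=6, p4=0)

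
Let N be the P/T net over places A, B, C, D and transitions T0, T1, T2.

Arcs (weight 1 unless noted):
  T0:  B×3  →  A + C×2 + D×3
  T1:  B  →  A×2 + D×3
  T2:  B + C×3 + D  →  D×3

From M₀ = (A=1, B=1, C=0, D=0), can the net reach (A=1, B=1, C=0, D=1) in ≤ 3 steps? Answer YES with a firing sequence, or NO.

NO — not reachable within 3 firings

depth 0: 1 marking
depth 1: 2 markings reached so far
depth 2: 2 markings reached so far
(frontier empty at depth 2; search complete)
target is not among the 2 markings reachable within 3 steps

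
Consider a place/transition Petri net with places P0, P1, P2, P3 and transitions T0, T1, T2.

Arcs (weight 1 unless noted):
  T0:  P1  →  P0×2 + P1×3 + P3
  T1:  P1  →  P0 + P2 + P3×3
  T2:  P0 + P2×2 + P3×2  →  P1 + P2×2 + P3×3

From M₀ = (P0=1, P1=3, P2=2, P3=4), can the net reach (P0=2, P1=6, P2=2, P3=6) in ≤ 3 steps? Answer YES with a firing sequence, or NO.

step 1: fire T0:  (P0=1, P1=3, P2=2, P3=4) → (P0=3, P1=5, P2=2, P3=5)
step 2: fire T2:  (P0=3, P1=5, P2=2, P3=5) → (P0=2, P1=6, P2=2, P3=6)

YES — reachable via ⟨T0, T2⟩ (2 firings)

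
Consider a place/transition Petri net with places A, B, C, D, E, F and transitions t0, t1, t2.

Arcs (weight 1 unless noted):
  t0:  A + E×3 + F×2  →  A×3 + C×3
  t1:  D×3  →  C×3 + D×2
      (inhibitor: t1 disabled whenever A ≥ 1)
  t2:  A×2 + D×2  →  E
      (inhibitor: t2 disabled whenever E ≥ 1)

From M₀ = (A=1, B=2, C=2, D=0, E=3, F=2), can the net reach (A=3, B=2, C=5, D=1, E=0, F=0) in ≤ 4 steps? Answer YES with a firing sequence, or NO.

NO — not reachable within 4 firings

depth 0: 1 marking
depth 1: 2 markings reached so far
depth 2: 2 markings reached so far
(frontier empty at depth 2; search complete)
target is not among the 2 markings reachable within 4 steps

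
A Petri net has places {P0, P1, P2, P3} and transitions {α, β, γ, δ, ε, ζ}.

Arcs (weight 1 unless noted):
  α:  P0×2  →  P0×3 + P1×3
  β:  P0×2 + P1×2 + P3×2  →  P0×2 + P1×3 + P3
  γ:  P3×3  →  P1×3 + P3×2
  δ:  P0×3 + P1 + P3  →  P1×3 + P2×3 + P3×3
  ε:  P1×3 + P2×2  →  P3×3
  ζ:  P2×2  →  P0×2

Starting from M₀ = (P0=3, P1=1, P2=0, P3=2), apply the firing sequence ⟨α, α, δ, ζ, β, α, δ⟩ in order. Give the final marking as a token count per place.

(P0=2, P1=15, P2=4, P3=5)

step 1: fire α:  (P0=3, P1=1, P2=0, P3=2) → (P0=4, P1=4, P2=0, P3=2)
step 2: fire α:  (P0=4, P1=4, P2=0, P3=2) → (P0=5, P1=7, P2=0, P3=2)
step 3: fire δ:  (P0=5, P1=7, P2=0, P3=2) → (P0=2, P1=9, P2=3, P3=4)
step 4: fire ζ:  (P0=2, P1=9, P2=3, P3=4) → (P0=4, P1=9, P2=1, P3=4)
step 5: fire β:  (P0=4, P1=9, P2=1, P3=4) → (P0=4, P1=10, P2=1, P3=3)
step 6: fire α:  (P0=4, P1=10, P2=1, P3=3) → (P0=5, P1=13, P2=1, P3=3)
step 7: fire δ:  (P0=5, P1=13, P2=1, P3=3) → (P0=2, P1=15, P2=4, P3=5)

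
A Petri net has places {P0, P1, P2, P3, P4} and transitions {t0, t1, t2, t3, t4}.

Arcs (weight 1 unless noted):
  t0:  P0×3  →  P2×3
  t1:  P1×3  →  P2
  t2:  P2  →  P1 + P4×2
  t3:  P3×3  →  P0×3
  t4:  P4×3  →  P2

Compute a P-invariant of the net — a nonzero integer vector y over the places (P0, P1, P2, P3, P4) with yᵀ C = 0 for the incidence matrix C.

y = (P0:3, P1:1, P2:3, P3:3, P4:1)

Incidence matrix C (rows=places, cols=transitions):
       t0   t1   t2   t3   t4
   P0  -3    0    0    3    0
   P1   0   -3    1    0    0
   P2   3    1   -1    0    1
   P3   0    0    0   -3    0
   P4   0    0    2    0   -3

Candidate y = [3, 1, 3, 3, 1]; check y·C column-wise:
  col t0: 3·-3 + 1·0 + 3·3 + 3·0 + 1·0 = 0
  col t1: 3·0 + 1·-3 + 3·1 + 3·0 + 1·0 = 0
  col t2: 3·0 + 1·1 + 3·-1 + 3·0 + 1·2 = 0
  col t3: 3·3 + 1·0 + 3·0 + 3·-3 + 1·0 = 0
  col t4: 3·0 + 1·0 + 3·1 + 3·0 + 1·-3 = 0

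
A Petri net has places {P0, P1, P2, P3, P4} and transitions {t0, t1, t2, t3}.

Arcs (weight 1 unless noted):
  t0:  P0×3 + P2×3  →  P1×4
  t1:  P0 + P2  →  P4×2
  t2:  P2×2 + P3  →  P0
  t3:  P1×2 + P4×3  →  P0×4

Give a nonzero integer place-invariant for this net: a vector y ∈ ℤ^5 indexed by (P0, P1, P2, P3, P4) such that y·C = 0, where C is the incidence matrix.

y = (P0:3, P1:3, P2:1, P3:1, P4:2)

Incidence matrix C (rows=places, cols=transitions):
       t0   t1   t2   t3
   P0  -3   -1    1    4
   P1   4    0    0   -2
   P2  -3   -1   -2    0
   P3   0    0   -1    0
   P4   0    2    0   -3

Candidate y = [3, 3, 1, 1, 2]; check y·C column-wise:
  col t0: 3·-3 + 3·4 + 1·-3 + 1·0 + 2·0 = 0
  col t1: 3·-1 + 3·0 + 1·-1 + 1·0 + 2·2 = 0
  col t2: 3·1 + 3·0 + 1·-2 + 1·-1 + 2·0 = 0
  col t3: 3·4 + 3·-2 + 1·0 + 1·0 + 2·-3 = 0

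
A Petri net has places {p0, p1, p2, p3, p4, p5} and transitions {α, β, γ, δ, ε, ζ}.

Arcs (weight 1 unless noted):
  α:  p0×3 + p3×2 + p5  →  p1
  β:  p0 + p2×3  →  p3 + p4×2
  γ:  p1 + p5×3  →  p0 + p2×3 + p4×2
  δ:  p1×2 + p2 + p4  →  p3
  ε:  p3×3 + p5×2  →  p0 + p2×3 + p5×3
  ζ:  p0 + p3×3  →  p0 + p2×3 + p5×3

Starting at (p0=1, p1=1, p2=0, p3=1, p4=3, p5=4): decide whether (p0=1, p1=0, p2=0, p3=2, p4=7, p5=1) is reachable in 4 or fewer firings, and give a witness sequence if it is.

step 1: fire γ:  (p0=1, p1=1, p2=0, p3=1, p4=3, p5=4) → (p0=2, p1=0, p2=3, p3=1, p4=5, p5=1)
step 2: fire β:  (p0=2, p1=0, p2=3, p3=1, p4=5, p5=1) → (p0=1, p1=0, p2=0, p3=2, p4=7, p5=1)

YES — reachable via ⟨γ, β⟩ (2 firings)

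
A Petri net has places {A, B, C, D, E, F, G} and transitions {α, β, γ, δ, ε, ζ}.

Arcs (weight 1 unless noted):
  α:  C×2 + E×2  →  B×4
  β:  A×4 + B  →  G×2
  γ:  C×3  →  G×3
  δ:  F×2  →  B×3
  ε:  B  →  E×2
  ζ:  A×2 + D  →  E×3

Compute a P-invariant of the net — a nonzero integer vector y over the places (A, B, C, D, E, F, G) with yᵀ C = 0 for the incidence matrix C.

y = (A:1, B:2, C:3, D:1, E:1, F:3, G:3)

Incidence matrix C (rows=places, cols=transitions):
        α    β    γ    δ    ε    ζ
    A   0   -4    0    0    0   -2
    B   4   -1    0    3   -1    0
    C  -2    0   -3    0    0    0
    D   0    0    0    0    0   -1
    E  -2    0    0    0    2    3
    F   0    0    0   -2    0    0
    G   0    2    3    0    0    0

Candidate y = [1, 2, 3, 1, 1, 3, 3]; check y·C column-wise:
  col α: 1·0 + 2·4 + 3·-2 + 1·0 + 1·-2 + 3·0 + 3·0 = 0
  col β: 1·-4 + 2·-1 + 3·0 + 1·0 + 1·0 + 3·0 + 3·2 = 0
  col γ: 1·0 + 2·0 + 3·-3 + 1·0 + 1·0 + 3·0 + 3·3 = 0
  col δ: 1·0 + 2·3 + 3·0 + 1·0 + 1·0 + 3·-2 + 3·0 = 0
  col ε: 1·0 + 2·-1 + 3·0 + 1·0 + 1·2 + 3·0 + 3·0 = 0
  col ζ: 1·-2 + 2·0 + 3·0 + 1·-1 + 1·3 + 3·0 + 3·0 = 0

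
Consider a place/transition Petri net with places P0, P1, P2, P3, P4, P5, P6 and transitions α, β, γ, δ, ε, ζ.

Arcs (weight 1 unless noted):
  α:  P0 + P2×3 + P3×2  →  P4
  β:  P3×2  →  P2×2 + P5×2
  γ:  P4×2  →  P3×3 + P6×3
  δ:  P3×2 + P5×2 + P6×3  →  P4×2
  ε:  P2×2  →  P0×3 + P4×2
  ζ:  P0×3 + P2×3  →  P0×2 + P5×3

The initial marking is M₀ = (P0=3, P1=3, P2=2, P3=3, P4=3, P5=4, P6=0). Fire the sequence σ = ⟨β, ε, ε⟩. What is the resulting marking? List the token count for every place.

step 1: fire β:  (P0=3, P1=3, P2=2, P3=3, P4=3, P5=4, P6=0) → (P0=3, P1=3, P2=4, P3=1, P4=3, P5=6, P6=0)
step 2: fire ε:  (P0=3, P1=3, P2=4, P3=1, P4=3, P5=6, P6=0) → (P0=6, P1=3, P2=2, P3=1, P4=5, P5=6, P6=0)
step 3: fire ε:  (P0=6, P1=3, P2=2, P3=1, P4=5, P5=6, P6=0) → (P0=9, P1=3, P2=0, P3=1, P4=7, P5=6, P6=0)

(P0=9, P1=3, P2=0, P3=1, P4=7, P5=6, P6=0)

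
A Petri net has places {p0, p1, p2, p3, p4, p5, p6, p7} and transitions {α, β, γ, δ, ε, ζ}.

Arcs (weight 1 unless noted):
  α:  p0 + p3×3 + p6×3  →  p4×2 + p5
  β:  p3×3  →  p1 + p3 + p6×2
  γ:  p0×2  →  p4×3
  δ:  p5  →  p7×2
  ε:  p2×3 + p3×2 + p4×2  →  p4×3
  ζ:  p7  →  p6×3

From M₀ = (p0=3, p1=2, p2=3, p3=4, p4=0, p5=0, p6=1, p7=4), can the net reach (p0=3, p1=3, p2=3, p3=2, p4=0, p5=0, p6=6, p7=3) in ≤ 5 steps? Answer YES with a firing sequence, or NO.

YES — reachable via ⟨β, ζ⟩ (2 firings)

step 1: fire β:  (p0=3, p1=2, p2=3, p3=4, p4=0, p5=0, p6=1, p7=4) → (p0=3, p1=3, p2=3, p3=2, p4=0, p5=0, p6=3, p7=4)
step 2: fire ζ:  (p0=3, p1=3, p2=3, p3=2, p4=0, p5=0, p6=3, p7=4) → (p0=3, p1=3, p2=3, p3=2, p4=0, p5=0, p6=6, p7=3)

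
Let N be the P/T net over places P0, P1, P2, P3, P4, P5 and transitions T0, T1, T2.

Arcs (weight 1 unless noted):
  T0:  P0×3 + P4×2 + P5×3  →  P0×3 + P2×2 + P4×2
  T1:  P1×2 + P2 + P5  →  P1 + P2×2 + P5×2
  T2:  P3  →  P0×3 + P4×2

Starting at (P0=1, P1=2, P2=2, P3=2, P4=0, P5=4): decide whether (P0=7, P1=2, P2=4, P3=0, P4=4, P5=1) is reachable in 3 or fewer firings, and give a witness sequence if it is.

YES — reachable via ⟨T2, T0, T2⟩ (3 firings)

step 1: fire T2:  (P0=1, P1=2, P2=2, P3=2, P4=0, P5=4) → (P0=4, P1=2, P2=2, P3=1, P4=2, P5=4)
step 2: fire T0:  (P0=4, P1=2, P2=2, P3=1, P4=2, P5=4) → (P0=4, P1=2, P2=4, P3=1, P4=2, P5=1)
step 3: fire T2:  (P0=4, P1=2, P2=4, P3=1, P4=2, P5=1) → (P0=7, P1=2, P2=4, P3=0, P4=4, P5=1)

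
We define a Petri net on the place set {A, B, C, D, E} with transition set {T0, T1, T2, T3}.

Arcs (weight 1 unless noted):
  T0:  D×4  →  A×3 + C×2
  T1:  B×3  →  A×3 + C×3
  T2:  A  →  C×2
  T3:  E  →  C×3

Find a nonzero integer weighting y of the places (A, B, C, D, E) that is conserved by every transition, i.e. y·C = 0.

Incidence matrix C (rows=places, cols=transitions):
       T0   T1   T2   T3
    A   3    3   -1    0
    B   0   -3    0    0
    C   2    3    2    3
    D  -4    0    0    0
    E   0    0    0   -1

Candidate y = [2, 3, 1, 2, 3]; check y·C column-wise:
  col T0: 2·3 + 3·0 + 1·2 + 2·-4 + 3·0 = 0
  col T1: 2·3 + 3·-3 + 1·3 + 2·0 + 3·0 = 0
  col T2: 2·-1 + 3·0 + 1·2 + 2·0 + 3·0 = 0
  col T3: 2·0 + 3·0 + 1·3 + 2·0 + 3·-1 = 0

y = (A:2, B:3, C:1, D:2, E:3)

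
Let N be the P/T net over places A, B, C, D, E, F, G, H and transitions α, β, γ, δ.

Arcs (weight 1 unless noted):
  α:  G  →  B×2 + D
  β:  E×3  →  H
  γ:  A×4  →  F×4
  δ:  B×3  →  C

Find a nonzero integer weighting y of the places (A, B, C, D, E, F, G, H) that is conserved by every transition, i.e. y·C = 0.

y = (A:0, B:1, C:3, D:-2, E:0, F:0, G:0, H:0)

Incidence matrix C (rows=places, cols=transitions):
        α    β    γ    δ
    A   0    0   -4    0
    B   2    0    0   -3
    C   0    0    0    1
    D   1    0    0    0
    E   0   -3    0    0
    F   0    0    4    0
    G  -1    0    0    0
    H   0    1    0    0

Candidate y = [0, 1, 3, -2, 0, 0, 0, 0]; check y·C column-wise:
  col α: 1·2 + 3·0 + -2·1 + 0·-1 = 0
  col β: 1·0 + 3·0 + -2·0 + 0·-3 + 0·1 = 0
  col γ: 0·-4 + 1·0 + 3·0 + -2·0 + 0·4 = 0
  col δ: 1·-3 + 3·1 + -2·0 = 0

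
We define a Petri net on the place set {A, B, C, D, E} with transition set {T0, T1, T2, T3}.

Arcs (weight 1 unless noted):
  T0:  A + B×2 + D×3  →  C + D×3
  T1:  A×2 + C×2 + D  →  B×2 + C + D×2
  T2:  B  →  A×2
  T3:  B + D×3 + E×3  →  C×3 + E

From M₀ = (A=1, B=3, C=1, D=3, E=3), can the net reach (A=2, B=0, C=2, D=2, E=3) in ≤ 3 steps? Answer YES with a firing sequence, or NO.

depth 0: 1 marking
depth 1: 4 markings reached so far
depth 2: 8 markings reached so far
depth 3: 11 markings reached so far
target is not among the 11 markings reachable within 3 steps

NO — not reachable within 3 firings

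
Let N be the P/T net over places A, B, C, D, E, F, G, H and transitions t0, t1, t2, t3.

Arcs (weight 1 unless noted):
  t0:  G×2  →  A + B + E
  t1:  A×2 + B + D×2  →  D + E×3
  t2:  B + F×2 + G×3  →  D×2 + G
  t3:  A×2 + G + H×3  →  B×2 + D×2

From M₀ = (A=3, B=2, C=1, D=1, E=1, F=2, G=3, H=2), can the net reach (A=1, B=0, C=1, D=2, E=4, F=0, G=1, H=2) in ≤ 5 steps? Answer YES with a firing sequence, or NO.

YES — reachable via ⟨t2, t1⟩ (2 firings)

step 1: fire t2:  (A=3, B=2, C=1, D=1, E=1, F=2, G=3, H=2) → (A=3, B=1, C=1, D=3, E=1, F=0, G=1, H=2)
step 2: fire t1:  (A=3, B=1, C=1, D=3, E=1, F=0, G=1, H=2) → (A=1, B=0, C=1, D=2, E=4, F=0, G=1, H=2)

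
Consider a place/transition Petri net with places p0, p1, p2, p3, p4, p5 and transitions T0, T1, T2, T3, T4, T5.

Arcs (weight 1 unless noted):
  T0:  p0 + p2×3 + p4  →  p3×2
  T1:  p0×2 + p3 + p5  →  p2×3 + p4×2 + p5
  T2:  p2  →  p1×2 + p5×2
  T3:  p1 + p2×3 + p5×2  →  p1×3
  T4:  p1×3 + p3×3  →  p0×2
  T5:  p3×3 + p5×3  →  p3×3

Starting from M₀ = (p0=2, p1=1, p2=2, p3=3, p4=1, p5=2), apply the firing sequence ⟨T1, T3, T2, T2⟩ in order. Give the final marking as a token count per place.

step 1: fire T1:  (p0=2, p1=1, p2=2, p3=3, p4=1, p5=2) → (p0=0, p1=1, p2=5, p3=2, p4=3, p5=2)
step 2: fire T3:  (p0=0, p1=1, p2=5, p3=2, p4=3, p5=2) → (p0=0, p1=3, p2=2, p3=2, p4=3, p5=0)
step 3: fire T2:  (p0=0, p1=3, p2=2, p3=2, p4=3, p5=0) → (p0=0, p1=5, p2=1, p3=2, p4=3, p5=2)
step 4: fire T2:  (p0=0, p1=5, p2=1, p3=2, p4=3, p5=2) → (p0=0, p1=7, p2=0, p3=2, p4=3, p5=4)

(p0=0, p1=7, p2=0, p3=2, p4=3, p5=4)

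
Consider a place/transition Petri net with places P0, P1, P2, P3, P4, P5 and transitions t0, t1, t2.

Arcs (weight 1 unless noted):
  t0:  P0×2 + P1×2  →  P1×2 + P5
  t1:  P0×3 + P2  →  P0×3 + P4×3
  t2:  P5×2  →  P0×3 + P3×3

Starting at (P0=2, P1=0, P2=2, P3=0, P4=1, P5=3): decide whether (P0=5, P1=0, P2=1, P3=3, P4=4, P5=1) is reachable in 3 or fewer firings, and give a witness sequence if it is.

YES — reachable via ⟨t2, t1⟩ (2 firings)

step 1: fire t2:  (P0=2, P1=0, P2=2, P3=0, P4=1, P5=3) → (P0=5, P1=0, P2=2, P3=3, P4=1, P5=1)
step 2: fire t1:  (P0=5, P1=0, P2=2, P3=3, P4=1, P5=1) → (P0=5, P1=0, P2=1, P3=3, P4=4, P5=1)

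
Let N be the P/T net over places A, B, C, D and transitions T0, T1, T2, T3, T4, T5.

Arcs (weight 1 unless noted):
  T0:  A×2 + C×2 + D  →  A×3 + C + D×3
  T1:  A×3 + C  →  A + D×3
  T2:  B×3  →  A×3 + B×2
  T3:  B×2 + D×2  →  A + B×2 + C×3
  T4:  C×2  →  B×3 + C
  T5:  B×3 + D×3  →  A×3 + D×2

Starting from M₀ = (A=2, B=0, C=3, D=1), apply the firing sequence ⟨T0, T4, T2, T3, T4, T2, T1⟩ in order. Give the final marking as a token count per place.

step 1: fire T0:  (A=2, B=0, C=3, D=1) → (A=3, B=0, C=2, D=3)
step 2: fire T4:  (A=3, B=0, C=2, D=3) → (A=3, B=3, C=1, D=3)
step 3: fire T2:  (A=3, B=3, C=1, D=3) → (A=6, B=2, C=1, D=3)
step 4: fire T3:  (A=6, B=2, C=1, D=3) → (A=7, B=2, C=4, D=1)
step 5: fire T4:  (A=7, B=2, C=4, D=1) → (A=7, B=5, C=3, D=1)
step 6: fire T2:  (A=7, B=5, C=3, D=1) → (A=10, B=4, C=3, D=1)
step 7: fire T1:  (A=10, B=4, C=3, D=1) → (A=8, B=4, C=2, D=4)

(A=8, B=4, C=2, D=4)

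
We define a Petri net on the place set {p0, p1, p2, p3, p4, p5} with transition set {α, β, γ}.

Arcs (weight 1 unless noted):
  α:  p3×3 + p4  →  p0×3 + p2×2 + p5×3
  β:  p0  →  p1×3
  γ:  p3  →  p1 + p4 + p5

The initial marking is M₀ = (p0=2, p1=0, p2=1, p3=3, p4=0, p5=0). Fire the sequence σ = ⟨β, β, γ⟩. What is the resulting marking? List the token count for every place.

(p0=0, p1=7, p2=1, p3=2, p4=1, p5=1)

step 1: fire β:  (p0=2, p1=0, p2=1, p3=3, p4=0, p5=0) → (p0=1, p1=3, p2=1, p3=3, p4=0, p5=0)
step 2: fire β:  (p0=1, p1=3, p2=1, p3=3, p4=0, p5=0) → (p0=0, p1=6, p2=1, p3=3, p4=0, p5=0)
step 3: fire γ:  (p0=0, p1=6, p2=1, p3=3, p4=0, p5=0) → (p0=0, p1=7, p2=1, p3=2, p4=1, p5=1)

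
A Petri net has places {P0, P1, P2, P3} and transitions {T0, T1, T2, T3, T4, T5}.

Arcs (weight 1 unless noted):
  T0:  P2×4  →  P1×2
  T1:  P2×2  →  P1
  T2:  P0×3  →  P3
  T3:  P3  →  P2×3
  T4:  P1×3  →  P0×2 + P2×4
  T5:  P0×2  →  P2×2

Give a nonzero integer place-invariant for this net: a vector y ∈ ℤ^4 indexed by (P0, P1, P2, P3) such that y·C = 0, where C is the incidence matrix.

y = (P0:1, P1:2, P2:1, P3:3)

Incidence matrix C (rows=places, cols=transitions):
       T0   T1   T2   T3   T4   T5
   P0   0    0   -3    0    2   -2
   P1   2    1    0    0   -3    0
   P2  -4   -2    0    3    4    2
   P3   0    0    1   -1    0    0

Candidate y = [1, 2, 1, 3]; check y·C column-wise:
  col T0: 1·0 + 2·2 + 1·-4 + 3·0 = 0
  col T1: 1·0 + 2·1 + 1·-2 + 3·0 = 0
  col T2: 1·-3 + 2·0 + 1·0 + 3·1 = 0
  col T3: 1·0 + 2·0 + 1·3 + 3·-1 = 0
  col T4: 1·2 + 2·-3 + 1·4 + 3·0 = 0
  col T5: 1·-2 + 2·0 + 1·2 + 3·0 = 0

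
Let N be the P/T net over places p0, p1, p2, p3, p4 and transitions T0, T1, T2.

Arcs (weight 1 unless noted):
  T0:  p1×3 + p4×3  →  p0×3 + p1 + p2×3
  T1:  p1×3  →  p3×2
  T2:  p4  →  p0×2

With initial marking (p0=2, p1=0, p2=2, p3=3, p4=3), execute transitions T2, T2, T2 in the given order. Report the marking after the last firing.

step 1: fire T2:  (p0=2, p1=0, p2=2, p3=3, p4=3) → (p0=4, p1=0, p2=2, p3=3, p4=2)
step 2: fire T2:  (p0=4, p1=0, p2=2, p3=3, p4=2) → (p0=6, p1=0, p2=2, p3=3, p4=1)
step 3: fire T2:  (p0=6, p1=0, p2=2, p3=3, p4=1) → (p0=8, p1=0, p2=2, p3=3, p4=0)

(p0=8, p1=0, p2=2, p3=3, p4=0)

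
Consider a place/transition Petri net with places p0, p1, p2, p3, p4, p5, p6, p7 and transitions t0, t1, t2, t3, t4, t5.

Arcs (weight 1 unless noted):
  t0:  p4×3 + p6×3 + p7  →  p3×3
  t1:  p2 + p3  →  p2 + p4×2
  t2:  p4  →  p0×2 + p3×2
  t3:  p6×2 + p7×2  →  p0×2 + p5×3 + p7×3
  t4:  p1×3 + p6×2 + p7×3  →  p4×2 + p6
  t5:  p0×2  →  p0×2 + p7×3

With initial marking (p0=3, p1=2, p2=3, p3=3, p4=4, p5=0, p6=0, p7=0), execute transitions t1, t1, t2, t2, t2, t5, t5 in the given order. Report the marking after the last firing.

step 1: fire t1:  (p0=3, p1=2, p2=3, p3=3, p4=4, p5=0, p6=0, p7=0) → (p0=3, p1=2, p2=3, p3=2, p4=6, p5=0, p6=0, p7=0)
step 2: fire t1:  (p0=3, p1=2, p2=3, p3=2, p4=6, p5=0, p6=0, p7=0) → (p0=3, p1=2, p2=3, p3=1, p4=8, p5=0, p6=0, p7=0)
step 3: fire t2:  (p0=3, p1=2, p2=3, p3=1, p4=8, p5=0, p6=0, p7=0) → (p0=5, p1=2, p2=3, p3=3, p4=7, p5=0, p6=0, p7=0)
step 4: fire t2:  (p0=5, p1=2, p2=3, p3=3, p4=7, p5=0, p6=0, p7=0) → (p0=7, p1=2, p2=3, p3=5, p4=6, p5=0, p6=0, p7=0)
step 5: fire t2:  (p0=7, p1=2, p2=3, p3=5, p4=6, p5=0, p6=0, p7=0) → (p0=9, p1=2, p2=3, p3=7, p4=5, p5=0, p6=0, p7=0)
step 6: fire t5:  (p0=9, p1=2, p2=3, p3=7, p4=5, p5=0, p6=0, p7=0) → (p0=9, p1=2, p2=3, p3=7, p4=5, p5=0, p6=0, p7=3)
step 7: fire t5:  (p0=9, p1=2, p2=3, p3=7, p4=5, p5=0, p6=0, p7=3) → (p0=9, p1=2, p2=3, p3=7, p4=5, p5=0, p6=0, p7=6)

(p0=9, p1=2, p2=3, p3=7, p4=5, p5=0, p6=0, p7=6)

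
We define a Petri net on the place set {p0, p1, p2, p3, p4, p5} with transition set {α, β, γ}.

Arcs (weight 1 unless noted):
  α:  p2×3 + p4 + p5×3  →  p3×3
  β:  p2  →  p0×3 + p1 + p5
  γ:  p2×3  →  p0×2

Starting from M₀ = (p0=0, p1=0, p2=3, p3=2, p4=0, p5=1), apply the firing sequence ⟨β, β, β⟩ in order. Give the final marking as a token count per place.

(p0=9, p1=3, p2=0, p3=2, p4=0, p5=4)

step 1: fire β:  (p0=0, p1=0, p2=3, p3=2, p4=0, p5=1) → (p0=3, p1=1, p2=2, p3=2, p4=0, p5=2)
step 2: fire β:  (p0=3, p1=1, p2=2, p3=2, p4=0, p5=2) → (p0=6, p1=2, p2=1, p3=2, p4=0, p5=3)
step 3: fire β:  (p0=6, p1=2, p2=1, p3=2, p4=0, p5=3) → (p0=9, p1=3, p2=0, p3=2, p4=0, p5=4)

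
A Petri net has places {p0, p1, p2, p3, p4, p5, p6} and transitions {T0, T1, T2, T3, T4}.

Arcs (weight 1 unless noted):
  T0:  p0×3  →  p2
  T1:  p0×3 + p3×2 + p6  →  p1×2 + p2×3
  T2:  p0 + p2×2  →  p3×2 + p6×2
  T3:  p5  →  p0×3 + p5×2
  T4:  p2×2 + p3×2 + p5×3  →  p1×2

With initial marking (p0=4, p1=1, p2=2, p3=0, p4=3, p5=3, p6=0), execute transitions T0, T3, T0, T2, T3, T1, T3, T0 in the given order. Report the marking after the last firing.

step 1: fire T0:  (p0=4, p1=1, p2=2, p3=0, p4=3, p5=3, p6=0) → (p0=1, p1=1, p2=3, p3=0, p4=3, p5=3, p6=0)
step 2: fire T3:  (p0=1, p1=1, p2=3, p3=0, p4=3, p5=3, p6=0) → (p0=4, p1=1, p2=3, p3=0, p4=3, p5=4, p6=0)
step 3: fire T0:  (p0=4, p1=1, p2=3, p3=0, p4=3, p5=4, p6=0) → (p0=1, p1=1, p2=4, p3=0, p4=3, p5=4, p6=0)
step 4: fire T2:  (p0=1, p1=1, p2=4, p3=0, p4=3, p5=4, p6=0) → (p0=0, p1=1, p2=2, p3=2, p4=3, p5=4, p6=2)
step 5: fire T3:  (p0=0, p1=1, p2=2, p3=2, p4=3, p5=4, p6=2) → (p0=3, p1=1, p2=2, p3=2, p4=3, p5=5, p6=2)
step 6: fire T1:  (p0=3, p1=1, p2=2, p3=2, p4=3, p5=5, p6=2) → (p0=0, p1=3, p2=5, p3=0, p4=3, p5=5, p6=1)
step 7: fire T3:  (p0=0, p1=3, p2=5, p3=0, p4=3, p5=5, p6=1) → (p0=3, p1=3, p2=5, p3=0, p4=3, p5=6, p6=1)
step 8: fire T0:  (p0=3, p1=3, p2=5, p3=0, p4=3, p5=6, p6=1) → (p0=0, p1=3, p2=6, p3=0, p4=3, p5=6, p6=1)

(p0=0, p1=3, p2=6, p3=0, p4=3, p5=6, p6=1)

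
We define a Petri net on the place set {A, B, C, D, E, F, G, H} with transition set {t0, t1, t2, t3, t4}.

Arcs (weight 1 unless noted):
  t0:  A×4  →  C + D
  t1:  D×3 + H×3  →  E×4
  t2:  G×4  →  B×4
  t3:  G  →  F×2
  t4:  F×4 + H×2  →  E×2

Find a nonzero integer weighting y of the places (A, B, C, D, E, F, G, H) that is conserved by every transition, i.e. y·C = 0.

Incidence matrix C (rows=places, cols=transitions):
       t0   t1   t2   t3   t4
    A  -4    0    0    0    0
    B   0    0    4    0    0
    C   1    0    0    0    0
    D   1   -3    0    0    0
    E   0    4    0    0    2
    F   0    0    0    2   -4
    G   0    0   -4   -1    0
    H   0   -3    0    0   -2

Candidate y = [1, 0, 4, 0, 0, 0, 0, 0]; check y·C column-wise:
  col t0: 1·-4 + 4·1 + 0·1 = 0
  col t1: 1·0 + 4·0 + 0·-3 + 0·4 + 0·-3 = 0
  col t2: 1·0 + 0·4 + 4·0 + 0·-4 = 0
  col t3: 1·0 + 4·0 + 0·2 + 0·-1 = 0
  col t4: 1·0 + 4·0 + 0·2 + 0·-4 + 0·-2 = 0

y = (A:1, B:0, C:4, D:0, E:0, F:0, G:0, H:0)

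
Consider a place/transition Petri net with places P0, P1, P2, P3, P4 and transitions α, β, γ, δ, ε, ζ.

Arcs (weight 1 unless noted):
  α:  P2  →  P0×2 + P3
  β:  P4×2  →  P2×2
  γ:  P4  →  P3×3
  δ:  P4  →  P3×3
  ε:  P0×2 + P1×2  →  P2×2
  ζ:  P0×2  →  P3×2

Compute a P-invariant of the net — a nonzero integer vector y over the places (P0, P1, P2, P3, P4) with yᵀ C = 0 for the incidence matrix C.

Incidence matrix C (rows=places, cols=transitions):
        α    β    γ    δ    ε    ζ
   P0   2    0    0    0   -2   -2
   P1   0    0    0    0   -2    0
   P2  -1    2    0    0    2    0
   P3   1    0    3    3    0    2
   P4   0   -2   -1   -1    0    0

Candidate y = [1, 2, 3, 1, 3]; check y·C column-wise:
  col α: 1·2 + 2·0 + 3·-1 + 1·1 + 3·0 = 0
  col β: 1·0 + 2·0 + 3·2 + 1·0 + 3·-2 = 0
  col γ: 1·0 + 2·0 + 3·0 + 1·3 + 3·-1 = 0
  col δ: 1·0 + 2·0 + 3·0 + 1·3 + 3·-1 = 0
  col ε: 1·-2 + 2·-2 + 3·2 + 1·0 + 3·0 = 0
  col ζ: 1·-2 + 2·0 + 3·0 + 1·2 + 3·0 = 0

y = (P0:1, P1:2, P2:3, P3:1, P4:3)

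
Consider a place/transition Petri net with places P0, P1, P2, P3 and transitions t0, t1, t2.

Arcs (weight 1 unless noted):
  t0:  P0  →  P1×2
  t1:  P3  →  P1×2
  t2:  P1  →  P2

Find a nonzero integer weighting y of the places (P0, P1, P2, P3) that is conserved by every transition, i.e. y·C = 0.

Incidence matrix C (rows=places, cols=transitions):
       t0   t1   t2
   P0  -1    0    0
   P1   2    2   -1
   P2   0    0    1
   P3   0   -1    0

Candidate y = [2, 1, 1, 2]; check y·C column-wise:
  col t0: 2·-1 + 1·2 + 1·0 + 2·0 = 0
  col t1: 2·0 + 1·2 + 1·0 + 2·-1 = 0
  col t2: 2·0 + 1·-1 + 1·1 + 2·0 = 0

y = (P0:2, P1:1, P2:1, P3:2)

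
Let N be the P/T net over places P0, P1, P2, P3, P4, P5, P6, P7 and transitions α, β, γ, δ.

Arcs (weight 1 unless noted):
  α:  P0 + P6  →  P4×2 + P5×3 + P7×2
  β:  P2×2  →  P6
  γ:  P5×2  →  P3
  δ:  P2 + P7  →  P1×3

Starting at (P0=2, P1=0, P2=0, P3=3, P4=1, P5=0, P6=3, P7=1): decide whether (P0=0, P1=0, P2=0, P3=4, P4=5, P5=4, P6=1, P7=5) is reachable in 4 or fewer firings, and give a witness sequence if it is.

YES — reachable via ⟨α, α, γ⟩ (3 firings)

step 1: fire α:  (P0=2, P1=0, P2=0, P3=3, P4=1, P5=0, P6=3, P7=1) → (P0=1, P1=0, P2=0, P3=3, P4=3, P5=3, P6=2, P7=3)
step 2: fire α:  (P0=1, P1=0, P2=0, P3=3, P4=3, P5=3, P6=2, P7=3) → (P0=0, P1=0, P2=0, P3=3, P4=5, P5=6, P6=1, P7=5)
step 3: fire γ:  (P0=0, P1=0, P2=0, P3=3, P4=5, P5=6, P6=1, P7=5) → (P0=0, P1=0, P2=0, P3=4, P4=5, P5=4, P6=1, P7=5)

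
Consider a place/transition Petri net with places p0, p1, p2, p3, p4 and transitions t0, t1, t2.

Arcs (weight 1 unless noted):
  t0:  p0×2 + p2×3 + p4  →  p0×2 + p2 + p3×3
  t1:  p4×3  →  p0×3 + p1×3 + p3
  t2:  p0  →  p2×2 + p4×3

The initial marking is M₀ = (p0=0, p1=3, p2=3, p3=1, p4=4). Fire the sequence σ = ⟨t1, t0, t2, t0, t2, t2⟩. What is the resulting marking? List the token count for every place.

step 1: fire t1:  (p0=0, p1=3, p2=3, p3=1, p4=4) → (p0=3, p1=6, p2=3, p3=2, p4=1)
step 2: fire t0:  (p0=3, p1=6, p2=3, p3=2, p4=1) → (p0=3, p1=6, p2=1, p3=5, p4=0)
step 3: fire t2:  (p0=3, p1=6, p2=1, p3=5, p4=0) → (p0=2, p1=6, p2=3, p3=5, p4=3)
step 4: fire t0:  (p0=2, p1=6, p2=3, p3=5, p4=3) → (p0=2, p1=6, p2=1, p3=8, p4=2)
step 5: fire t2:  (p0=2, p1=6, p2=1, p3=8, p4=2) → (p0=1, p1=6, p2=3, p3=8, p4=5)
step 6: fire t2:  (p0=1, p1=6, p2=3, p3=8, p4=5) → (p0=0, p1=6, p2=5, p3=8, p4=8)

(p0=0, p1=6, p2=5, p3=8, p4=8)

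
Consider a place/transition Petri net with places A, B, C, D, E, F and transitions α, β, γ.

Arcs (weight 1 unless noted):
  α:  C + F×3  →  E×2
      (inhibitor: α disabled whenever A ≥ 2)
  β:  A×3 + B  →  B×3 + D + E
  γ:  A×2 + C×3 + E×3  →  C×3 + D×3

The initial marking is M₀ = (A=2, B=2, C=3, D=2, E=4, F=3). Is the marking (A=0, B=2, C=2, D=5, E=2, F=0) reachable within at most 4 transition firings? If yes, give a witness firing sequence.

depth 0: 1 marking
depth 1: 2 markings reached so far
depth 2: 3 markings reached so far
depth 3: 3 markings reached so far
(frontier empty at depth 3; search complete)
target is not among the 3 markings reachable within 4 steps

NO — not reachable within 4 firings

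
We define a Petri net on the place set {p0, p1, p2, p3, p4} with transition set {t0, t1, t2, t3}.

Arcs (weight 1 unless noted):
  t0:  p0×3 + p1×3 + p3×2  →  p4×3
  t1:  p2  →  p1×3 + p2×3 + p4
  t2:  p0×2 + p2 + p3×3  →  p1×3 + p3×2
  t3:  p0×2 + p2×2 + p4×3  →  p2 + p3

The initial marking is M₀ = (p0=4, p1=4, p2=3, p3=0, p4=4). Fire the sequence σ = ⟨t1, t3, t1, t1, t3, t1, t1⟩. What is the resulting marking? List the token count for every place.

(p0=0, p1=19, p2=11, p3=2, p4=3)

step 1: fire t1:  (p0=4, p1=4, p2=3, p3=0, p4=4) → (p0=4, p1=7, p2=5, p3=0, p4=5)
step 2: fire t3:  (p0=4, p1=7, p2=5, p3=0, p4=5) → (p0=2, p1=7, p2=4, p3=1, p4=2)
step 3: fire t1:  (p0=2, p1=7, p2=4, p3=1, p4=2) → (p0=2, p1=10, p2=6, p3=1, p4=3)
step 4: fire t1:  (p0=2, p1=10, p2=6, p3=1, p4=3) → (p0=2, p1=13, p2=8, p3=1, p4=4)
step 5: fire t3:  (p0=2, p1=13, p2=8, p3=1, p4=4) → (p0=0, p1=13, p2=7, p3=2, p4=1)
step 6: fire t1:  (p0=0, p1=13, p2=7, p3=2, p4=1) → (p0=0, p1=16, p2=9, p3=2, p4=2)
step 7: fire t1:  (p0=0, p1=16, p2=9, p3=2, p4=2) → (p0=0, p1=19, p2=11, p3=2, p4=3)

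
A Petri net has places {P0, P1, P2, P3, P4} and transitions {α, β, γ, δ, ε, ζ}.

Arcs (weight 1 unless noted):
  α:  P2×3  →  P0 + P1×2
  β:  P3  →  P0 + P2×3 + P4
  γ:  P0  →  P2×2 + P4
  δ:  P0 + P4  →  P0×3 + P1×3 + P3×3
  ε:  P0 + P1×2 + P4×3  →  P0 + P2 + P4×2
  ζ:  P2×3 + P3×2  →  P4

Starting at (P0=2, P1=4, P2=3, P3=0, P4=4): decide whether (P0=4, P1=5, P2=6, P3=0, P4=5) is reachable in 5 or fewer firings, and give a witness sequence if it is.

YES — reachable via ⟨γ, δ, β, ε, ζ⟩ (5 firings)

step 1: fire γ:  (P0=2, P1=4, P2=3, P3=0, P4=4) → (P0=1, P1=4, P2=5, P3=0, P4=5)
step 2: fire δ:  (P0=1, P1=4, P2=5, P3=0, P4=5) → (P0=3, P1=7, P2=5, P3=3, P4=4)
step 3: fire β:  (P0=3, P1=7, P2=5, P3=3, P4=4) → (P0=4, P1=7, P2=8, P3=2, P4=5)
step 4: fire ε:  (P0=4, P1=7, P2=8, P3=2, P4=5) → (P0=4, P1=5, P2=9, P3=2, P4=4)
step 5: fire ζ:  (P0=4, P1=5, P2=9, P3=2, P4=4) → (P0=4, P1=5, P2=6, P3=0, P4=5)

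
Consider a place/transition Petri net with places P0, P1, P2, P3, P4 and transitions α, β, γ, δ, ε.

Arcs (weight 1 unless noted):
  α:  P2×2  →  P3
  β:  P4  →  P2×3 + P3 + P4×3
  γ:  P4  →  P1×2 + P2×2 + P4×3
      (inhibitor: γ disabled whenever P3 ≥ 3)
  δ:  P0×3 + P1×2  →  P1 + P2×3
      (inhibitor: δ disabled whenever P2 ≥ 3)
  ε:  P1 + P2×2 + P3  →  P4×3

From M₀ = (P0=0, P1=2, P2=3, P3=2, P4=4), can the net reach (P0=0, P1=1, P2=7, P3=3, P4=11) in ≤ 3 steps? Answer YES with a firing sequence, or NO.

YES — reachable via ⟨β, β, ε⟩ (3 firings)

step 1: fire β:  (P0=0, P1=2, P2=3, P3=2, P4=4) → (P0=0, P1=2, P2=6, P3=3, P4=6)
step 2: fire β:  (P0=0, P1=2, P2=6, P3=3, P4=6) → (P0=0, P1=2, P2=9, P3=4, P4=8)
step 3: fire ε:  (P0=0, P1=2, P2=9, P3=4, P4=8) → (P0=0, P1=1, P2=7, P3=3, P4=11)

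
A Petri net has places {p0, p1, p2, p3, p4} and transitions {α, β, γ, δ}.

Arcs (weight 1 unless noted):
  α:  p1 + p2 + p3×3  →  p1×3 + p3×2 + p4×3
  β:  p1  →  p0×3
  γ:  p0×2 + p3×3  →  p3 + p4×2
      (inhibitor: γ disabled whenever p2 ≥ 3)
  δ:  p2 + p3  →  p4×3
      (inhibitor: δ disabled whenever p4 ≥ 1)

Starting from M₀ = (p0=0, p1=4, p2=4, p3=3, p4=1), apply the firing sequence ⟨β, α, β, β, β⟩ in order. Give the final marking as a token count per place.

step 1: fire β:  (p0=0, p1=4, p2=4, p3=3, p4=1) → (p0=3, p1=3, p2=4, p3=3, p4=1)
step 2: fire α:  (p0=3, p1=3, p2=4, p3=3, p4=1) → (p0=3, p1=5, p2=3, p3=2, p4=4)
step 3: fire β:  (p0=3, p1=5, p2=3, p3=2, p4=4) → (p0=6, p1=4, p2=3, p3=2, p4=4)
step 4: fire β:  (p0=6, p1=4, p2=3, p3=2, p4=4) → (p0=9, p1=3, p2=3, p3=2, p4=4)
step 5: fire β:  (p0=9, p1=3, p2=3, p3=2, p4=4) → (p0=12, p1=2, p2=3, p3=2, p4=4)

(p0=12, p1=2, p2=3, p3=2, p4=4)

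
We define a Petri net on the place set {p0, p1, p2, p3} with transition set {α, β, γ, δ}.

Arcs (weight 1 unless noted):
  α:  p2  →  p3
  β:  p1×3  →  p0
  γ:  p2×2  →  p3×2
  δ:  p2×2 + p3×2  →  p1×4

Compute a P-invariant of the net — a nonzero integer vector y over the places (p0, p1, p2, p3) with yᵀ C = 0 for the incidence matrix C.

y = (p0:3, p1:1, p2:1, p3:1)

Incidence matrix C (rows=places, cols=transitions):
        α    β    γ    δ
   p0   0    1    0    0
   p1   0   -3    0    4
   p2  -1    0   -2   -2
   p3   1    0    2   -2

Candidate y = [3, 1, 1, 1]; check y·C column-wise:
  col α: 3·0 + 1·0 + 1·-1 + 1·1 = 0
  col β: 3·1 + 1·-3 + 1·0 + 1·0 = 0
  col γ: 3·0 + 1·0 + 1·-2 + 1·2 = 0
  col δ: 3·0 + 1·4 + 1·-2 + 1·-2 = 0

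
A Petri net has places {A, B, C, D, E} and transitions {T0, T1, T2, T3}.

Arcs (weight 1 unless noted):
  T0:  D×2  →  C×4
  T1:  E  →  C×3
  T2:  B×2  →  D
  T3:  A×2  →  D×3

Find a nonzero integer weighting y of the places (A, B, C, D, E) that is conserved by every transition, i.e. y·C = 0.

Incidence matrix C (rows=places, cols=transitions):
       T0   T1   T2   T3
    A   0    0    0   -2
    B   0    0   -2    0
    C   4    3    0    0
    D  -2    0    1    3
    E   0   -1    0    0

Candidate y = [3, 1, 1, 2, 3]; check y·C column-wise:
  col T0: 3·0 + 1·0 + 1·4 + 2·-2 + 3·0 = 0
  col T1: 3·0 + 1·0 + 1·3 + 2·0 + 3·-1 = 0
  col T2: 3·0 + 1·-2 + 1·0 + 2·1 + 3·0 = 0
  col T3: 3·-2 + 1·0 + 1·0 + 2·3 + 3·0 = 0

y = (A:3, B:1, C:1, D:2, E:3)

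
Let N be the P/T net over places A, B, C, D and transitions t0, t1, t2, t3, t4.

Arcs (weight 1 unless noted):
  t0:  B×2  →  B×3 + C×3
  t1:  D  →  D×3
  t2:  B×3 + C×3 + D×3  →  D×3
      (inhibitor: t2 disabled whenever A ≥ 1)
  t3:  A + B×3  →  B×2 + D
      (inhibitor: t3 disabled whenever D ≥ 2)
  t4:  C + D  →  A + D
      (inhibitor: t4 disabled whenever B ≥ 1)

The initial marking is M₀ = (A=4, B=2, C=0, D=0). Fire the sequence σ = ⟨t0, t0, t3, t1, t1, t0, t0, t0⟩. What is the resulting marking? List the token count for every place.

step 1: fire t0:  (A=4, B=2, C=0, D=0) → (A=4, B=3, C=3, D=0)
step 2: fire t0:  (A=4, B=3, C=3, D=0) → (A=4, B=4, C=6, D=0)
step 3: fire t3:  (A=4, B=4, C=6, D=0) → (A=3, B=3, C=6, D=1)
step 4: fire t1:  (A=3, B=3, C=6, D=1) → (A=3, B=3, C=6, D=3)
step 5: fire t1:  (A=3, B=3, C=6, D=3) → (A=3, B=3, C=6, D=5)
step 6: fire t0:  (A=3, B=3, C=6, D=5) → (A=3, B=4, C=9, D=5)
step 7: fire t0:  (A=3, B=4, C=9, D=5) → (A=3, B=5, C=12, D=5)
step 8: fire t0:  (A=3, B=5, C=12, D=5) → (A=3, B=6, C=15, D=5)

(A=3, B=6, C=15, D=5)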